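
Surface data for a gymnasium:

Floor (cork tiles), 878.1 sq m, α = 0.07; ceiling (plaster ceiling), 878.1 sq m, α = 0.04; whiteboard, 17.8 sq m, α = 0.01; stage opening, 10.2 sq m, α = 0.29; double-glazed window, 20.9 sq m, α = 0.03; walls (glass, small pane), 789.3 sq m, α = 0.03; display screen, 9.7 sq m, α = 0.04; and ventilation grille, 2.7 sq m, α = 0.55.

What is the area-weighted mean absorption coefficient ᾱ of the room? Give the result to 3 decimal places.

Total surface area S = 2606.8 sq m.
Σ(Sᵢαᵢ) = 878.1·0.07 + 878.1·0.04 + 17.8·0.01 + 10.2·0.29 + 20.9·0.03 + 789.3·0.03 + 9.7·0.04 + 2.7·0.55 = 125.906.
ᾱ = 125.906 / 2606.8 = 0.048.

0.048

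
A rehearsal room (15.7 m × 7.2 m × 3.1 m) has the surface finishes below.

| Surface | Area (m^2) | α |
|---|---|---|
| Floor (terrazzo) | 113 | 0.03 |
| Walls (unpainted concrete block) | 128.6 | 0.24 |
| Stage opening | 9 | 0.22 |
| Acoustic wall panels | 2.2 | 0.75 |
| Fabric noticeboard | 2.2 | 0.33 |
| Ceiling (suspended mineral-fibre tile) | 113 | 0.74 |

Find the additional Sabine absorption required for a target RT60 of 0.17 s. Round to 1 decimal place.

209.6 sabins

Summing Sᵢαᵢ: 3.390 + 30.864 + 1.980 + 1.650 + 0.726 + 83.620 → A₁ = 122.230 sabins.
V = 350.424 m³. Required absorption A₂ = 0.161 × 350.424 / 0.17 = 331.872 sabins.
Additional absorption ΔA = 331.872 − 122.230 = 209.6 sabins.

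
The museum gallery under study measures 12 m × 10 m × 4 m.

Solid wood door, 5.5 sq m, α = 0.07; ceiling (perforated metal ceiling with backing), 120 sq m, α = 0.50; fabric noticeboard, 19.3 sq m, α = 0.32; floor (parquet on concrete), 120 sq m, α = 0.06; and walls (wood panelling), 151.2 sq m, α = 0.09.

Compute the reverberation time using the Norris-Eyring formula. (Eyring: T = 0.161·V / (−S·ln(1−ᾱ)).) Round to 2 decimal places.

0.79 s

S = Σ Sᵢ = 416.0 sq m.
Absorption A = 5.5×0.07 + 120×0.50 + 19.3×0.32 + 120×0.06 + 151.2×0.09 = 87.369 sabins.
ᾱ = 87.369 / 416.0 = 0.2100.
−S·ln(1−ᾱ) = −416.0 × ln(1 − 0.2100) = 98.060.
V = 12 × 10 × 4 = 480 m³.
RT60 = 0.161 × 480 / 98.060 = 0.79 s.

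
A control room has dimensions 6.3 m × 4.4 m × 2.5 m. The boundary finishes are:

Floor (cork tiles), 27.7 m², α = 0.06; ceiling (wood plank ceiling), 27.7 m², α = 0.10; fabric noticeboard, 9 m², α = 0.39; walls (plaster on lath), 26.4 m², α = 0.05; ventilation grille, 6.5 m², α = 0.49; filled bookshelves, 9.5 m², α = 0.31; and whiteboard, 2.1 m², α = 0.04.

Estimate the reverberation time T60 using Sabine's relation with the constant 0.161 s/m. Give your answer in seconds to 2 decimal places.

0.72 s

Summing Sᵢαᵢ: 1.662 + 2.770 + 3.510 + 1.320 + 3.185 + 2.945 + 0.084 → A = 15.476 sabins.
Room volume: 69.3 m³.
RT60 = 0.161 · V / A = 0.161 × 69.3 / 15.476 = 0.72 s.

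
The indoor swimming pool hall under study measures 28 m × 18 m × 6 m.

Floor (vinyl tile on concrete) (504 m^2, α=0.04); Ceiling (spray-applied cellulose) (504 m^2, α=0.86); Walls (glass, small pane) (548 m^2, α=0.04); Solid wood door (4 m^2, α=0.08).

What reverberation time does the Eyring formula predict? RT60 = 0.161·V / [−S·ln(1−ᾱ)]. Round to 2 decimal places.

0.86 seconds

Total surface area S = 504 + 504 + 548 + 4 = 1560.0 m^2.
Absorption A = 504·0.04 + 504·0.86 + 548·0.04 + 4·0.08 = 475.840 sabins.
Mean coefficient ᾱ = A/S = 0.3050.
−S·ln(1−ᾱ) = −1560.0 × ln(1 − 0.3050) = 567.596.
V = 28 × 18 × 6 = 3024 m³.
T = 0.161·V/[−S·ln(1−ᾱ)] = 0.161·3024/567.596 = 0.86 s.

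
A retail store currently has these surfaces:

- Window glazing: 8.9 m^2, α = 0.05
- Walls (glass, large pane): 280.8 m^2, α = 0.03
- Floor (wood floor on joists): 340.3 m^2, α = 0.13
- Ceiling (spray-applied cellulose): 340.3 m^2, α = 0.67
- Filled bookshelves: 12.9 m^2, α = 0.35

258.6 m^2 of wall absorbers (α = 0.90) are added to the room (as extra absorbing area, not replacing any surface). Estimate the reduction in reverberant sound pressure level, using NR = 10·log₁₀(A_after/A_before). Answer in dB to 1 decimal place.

Summing Sᵢαᵢ: 0.445 + 8.424 + 44.239 + 228.001 + 4.515 → A_before = 285.624 sabins.
Added absorption = 258.6 × 0.90 = 232.740 sabins.
New total A_after = 518.364 sabins.
Reduction = 10 log₁₀(A_after/A_before) = 10 log₁₀(1.8148) = 2.6 dB.

2.6 dB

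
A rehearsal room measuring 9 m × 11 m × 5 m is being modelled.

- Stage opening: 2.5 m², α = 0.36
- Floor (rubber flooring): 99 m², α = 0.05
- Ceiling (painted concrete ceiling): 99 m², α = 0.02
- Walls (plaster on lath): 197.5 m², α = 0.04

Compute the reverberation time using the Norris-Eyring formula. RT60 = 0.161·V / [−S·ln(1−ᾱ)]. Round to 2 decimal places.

4.97 s

S = Σ Sᵢ = 398.0 m².
Absorption A = 2.5×0.36 + 99×0.05 + 99×0.02 + 197.5×0.04 = 15.730 sabins.
ᾱ = 15.730 / 398.0 = 0.0395.
−S·ln(1−ᾱ) = −398.0 × ln(1 − 0.0395) = 16.040.
V = 9 × 11 × 5 = 495 m³.
RT60 = 0.161 × 495 / 16.040 = 4.97 s.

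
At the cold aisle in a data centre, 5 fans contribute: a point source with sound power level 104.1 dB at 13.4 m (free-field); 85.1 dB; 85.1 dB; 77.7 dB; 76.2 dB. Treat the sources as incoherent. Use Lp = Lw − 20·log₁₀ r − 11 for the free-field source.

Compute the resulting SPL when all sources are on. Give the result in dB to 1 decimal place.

Source at 13.4 m: Lp = 104.1 − 20·log₁₀(13.4) − 11 = 70.6 dB.
Sum in the linear (power) domain: Σ 10^(Lᵢ/10) = 10^(70.6/10) + 10^(85.1/10) + 10^(85.1/10) + 10^(77.7/10) + 10^(76.2/10) = 7.592e+08.
L_total = 10·log₁₀(7.592e+08) = 88.8 dB.

88.8 dB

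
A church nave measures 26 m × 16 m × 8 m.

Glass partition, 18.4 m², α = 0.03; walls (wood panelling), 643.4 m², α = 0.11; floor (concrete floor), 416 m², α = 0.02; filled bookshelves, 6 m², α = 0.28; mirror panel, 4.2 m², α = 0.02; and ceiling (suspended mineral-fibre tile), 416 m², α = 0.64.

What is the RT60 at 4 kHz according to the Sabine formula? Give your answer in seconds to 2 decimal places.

Summing Sᵢαᵢ: 0.552 + 70.774 + 8.320 + 1.680 + 0.084 + 266.240 → A = 347.650 sabins.
Volume V = 26 × 16 × 8 = 3328 m³.
T = 0.161 V/A = 0.161·3328/347.650 = 1.54 s.

1.54 s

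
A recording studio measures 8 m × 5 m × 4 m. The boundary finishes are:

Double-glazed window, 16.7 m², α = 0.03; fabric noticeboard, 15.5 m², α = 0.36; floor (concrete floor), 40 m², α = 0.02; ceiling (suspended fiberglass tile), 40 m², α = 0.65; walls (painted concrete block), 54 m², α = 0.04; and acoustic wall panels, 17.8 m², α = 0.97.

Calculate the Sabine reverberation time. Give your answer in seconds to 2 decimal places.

Total absorption A = 16.7×0.03 + 15.5×0.36 + 40×0.02 + 40×0.65 + 54×0.04 + 17.8×0.97
  = 0.501 + 5.580 + 0.800 + 26.000 + 2.160 + 17.266 = 52.307 m² sabins.
V = 8·5·4 = 160 m³.
Sabine: RT60 = 0.161 × 160 / 52.307 = 0.49 s.

0.49 sec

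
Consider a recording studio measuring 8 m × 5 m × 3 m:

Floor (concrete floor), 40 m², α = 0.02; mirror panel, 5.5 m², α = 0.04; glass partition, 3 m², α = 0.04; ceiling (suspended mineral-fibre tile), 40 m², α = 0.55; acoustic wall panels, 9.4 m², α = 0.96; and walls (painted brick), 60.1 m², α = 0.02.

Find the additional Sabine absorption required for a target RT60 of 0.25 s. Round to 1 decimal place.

43.9 sabins

A₁ = Σ Sᵢαᵢ = 40×0.02 + 5.5×0.04 + 3×0.04 + 40×0.55 + 9.4×0.96 + 60.1×0.02 = 33.366 sabins.
For T = 0.25 s, need A₂ = 0.161·V/T = 0.161·120/0.25 = 77.280 sabins.
ΔA = A₂ − A₁ = 77.280 − 33.366 = 43.9 sabins.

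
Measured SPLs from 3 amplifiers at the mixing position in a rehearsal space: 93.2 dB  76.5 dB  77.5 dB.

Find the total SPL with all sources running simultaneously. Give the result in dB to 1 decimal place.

Sum in the linear (power) domain: Σ 10^(Lᵢ/10) = 10^(93.2/10) + 10^(76.5/10) + 10^(77.5/10) = 2.19e+09.
L_total = 10·log₁₀(2.19e+09) = 93.4 dB.

93.4 dB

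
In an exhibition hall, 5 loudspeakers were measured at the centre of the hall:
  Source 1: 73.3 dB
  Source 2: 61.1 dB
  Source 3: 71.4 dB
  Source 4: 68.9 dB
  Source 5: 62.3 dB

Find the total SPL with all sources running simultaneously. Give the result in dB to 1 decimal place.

76.6 dB

Σ 10^(Lᵢ/10) = 4.593e+07.
Back to dB: 10·log₁₀ Σ = 76.6 dB.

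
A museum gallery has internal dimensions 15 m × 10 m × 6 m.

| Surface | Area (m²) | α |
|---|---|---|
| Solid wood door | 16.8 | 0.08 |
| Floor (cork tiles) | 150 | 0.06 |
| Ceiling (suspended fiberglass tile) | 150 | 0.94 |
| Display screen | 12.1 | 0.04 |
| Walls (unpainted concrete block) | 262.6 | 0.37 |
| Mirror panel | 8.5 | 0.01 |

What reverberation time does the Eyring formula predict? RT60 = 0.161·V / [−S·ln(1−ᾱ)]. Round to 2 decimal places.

S = Σ Sᵢ = 600.0 m².
Σ(Sᵢαᵢ) = 16.8·0.08 + 150·0.06 + 150·0.94 + 12.1·0.04 + 262.6·0.37 + 8.5·0.01 = 249.075.
ᾱ = 249.075 / 600.0 = 0.4151.
Eyring denominator: −S ln(1−ᾱ) = 321.789.
V = 15 × 10 × 6 = 900 m³.
RT60 = 0.161 × 900 / 321.789 = 0.45 s.

0.45 seconds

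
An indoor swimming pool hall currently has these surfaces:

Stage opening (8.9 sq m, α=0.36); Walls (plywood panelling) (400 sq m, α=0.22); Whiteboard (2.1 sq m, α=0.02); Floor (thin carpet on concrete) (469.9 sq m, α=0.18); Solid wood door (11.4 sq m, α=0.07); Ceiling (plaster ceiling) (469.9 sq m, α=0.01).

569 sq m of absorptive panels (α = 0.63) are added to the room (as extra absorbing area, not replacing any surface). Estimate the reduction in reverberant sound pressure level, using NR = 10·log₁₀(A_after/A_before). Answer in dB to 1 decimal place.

4.7 dB

A_before = Σ Sᵢαᵢ = 8.9*0.36 + 400*0.22 + 2.1*0.02 + 469.9*0.18 + 11.4*0.07 + 469.9*0.01 = 181.325 sabins.
Treatment contributes 569·0.63 = 358.470 sabins.
A_after = 181.325 + 358.470 = 539.795 sabins.
NR = 10·log₁₀(539.795/181.325) = 4.7 dB.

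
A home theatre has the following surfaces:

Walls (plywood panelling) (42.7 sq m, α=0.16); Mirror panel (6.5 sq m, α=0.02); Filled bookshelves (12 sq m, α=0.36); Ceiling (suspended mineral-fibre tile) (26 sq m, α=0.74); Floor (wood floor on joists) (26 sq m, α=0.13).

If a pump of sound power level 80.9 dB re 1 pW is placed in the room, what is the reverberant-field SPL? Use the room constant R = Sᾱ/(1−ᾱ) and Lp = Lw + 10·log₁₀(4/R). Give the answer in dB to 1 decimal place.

70.1 dB

A = 33.902 sabins; S = 113.2 sq m.
ᾱ = 0.2995, so room constant R = A/(1−ᾱ) = 48.397 sq m.
Lp = 80.9 + 10·log₁₀(4/48.397) = 80.9 + (-10.83) = 70.1 dB.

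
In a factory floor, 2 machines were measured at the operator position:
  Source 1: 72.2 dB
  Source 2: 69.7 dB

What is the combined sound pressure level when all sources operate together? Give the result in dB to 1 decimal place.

Converting to relative power and adding: 10^(72.2/10) + 10^(69.7/10) = 2.593e+07.
Combined level = 10 log₁₀(2.593e+07) = 74.1 dB.

74.1 dB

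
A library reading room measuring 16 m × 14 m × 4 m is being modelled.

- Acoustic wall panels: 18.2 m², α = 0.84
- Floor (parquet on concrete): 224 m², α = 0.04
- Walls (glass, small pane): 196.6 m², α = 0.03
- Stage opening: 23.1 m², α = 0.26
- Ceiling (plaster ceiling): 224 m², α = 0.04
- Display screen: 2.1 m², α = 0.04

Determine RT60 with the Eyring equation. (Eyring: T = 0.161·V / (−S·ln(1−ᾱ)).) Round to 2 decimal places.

3.09 seconds

S = Σ Sᵢ = 688.0 m².
Σ(Sᵢαᵢ) = 18.2·0.84 + 224·0.04 + 196.6·0.03 + 23.1·0.26 + 224·0.04 + 2.1·0.04 = 45.196.
Mean coefficient ᾱ = A/S = 0.0657.
−S·ln(1−ᾱ) = −688.0 × ln(1 − 0.0657) = 46.755.
V = 16 × 14 × 4 = 896 m³.
RT60 = 0.161 × 896 / 46.755 = 3.09 s.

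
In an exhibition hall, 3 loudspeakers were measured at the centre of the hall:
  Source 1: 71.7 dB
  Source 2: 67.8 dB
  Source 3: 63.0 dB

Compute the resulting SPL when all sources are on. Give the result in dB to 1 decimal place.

73.6 dB

Sum in the linear (power) domain: Σ 10^(Lᵢ/10) = 10^(71.7/10) + 10^(67.8/10) + 10^(63.0/10) = 2.281e+07.
Back to dB: 10·log₁₀ Σ = 73.6 dB.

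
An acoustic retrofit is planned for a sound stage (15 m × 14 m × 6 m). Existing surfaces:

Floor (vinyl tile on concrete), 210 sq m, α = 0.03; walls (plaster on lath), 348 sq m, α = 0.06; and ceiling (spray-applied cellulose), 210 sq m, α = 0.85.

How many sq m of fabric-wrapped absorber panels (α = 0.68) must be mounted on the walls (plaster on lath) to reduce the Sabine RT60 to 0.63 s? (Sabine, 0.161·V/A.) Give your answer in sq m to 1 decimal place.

187.6

A₁ = Σ Sᵢαᵢ = 210×0.03 + 348×0.06 + 210×0.85 = 205.680 sabins.
V = 1260 m³. Target absorption A₂ = 0.161 × 1260 / 0.63 = 322.000 sabins.
ΔA needed = 322.000 − 205.680 = 116.320 sabins.
Net gain per sq m: Δα = 0.68 − 0.06 = 0.62.
Panel area = 116.320 / 0.62 = 187.6 sq m.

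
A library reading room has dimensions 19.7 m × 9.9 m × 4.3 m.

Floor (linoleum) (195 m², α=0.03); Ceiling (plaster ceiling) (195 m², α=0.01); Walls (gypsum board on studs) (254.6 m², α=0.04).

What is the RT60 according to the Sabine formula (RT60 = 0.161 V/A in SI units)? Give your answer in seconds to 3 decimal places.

7.508 sec

Summing Sᵢαᵢ: 5.850 + 1.950 + 10.184 → A = 17.984 sabins.
Room volume: 838.629 m³.
RT60 = 0.161 · V / A = 0.161 × 838.629 / 17.984 = 7.508 s.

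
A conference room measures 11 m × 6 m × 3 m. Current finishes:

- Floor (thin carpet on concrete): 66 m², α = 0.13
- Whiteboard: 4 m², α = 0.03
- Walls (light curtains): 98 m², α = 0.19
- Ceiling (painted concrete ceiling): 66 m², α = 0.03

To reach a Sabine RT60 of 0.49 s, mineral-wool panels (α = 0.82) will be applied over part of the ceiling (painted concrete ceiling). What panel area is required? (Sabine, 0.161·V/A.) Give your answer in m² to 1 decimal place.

A₁ = Σ Sᵢαᵢ = 66·0.13 + 4·0.03 + 98·0.19 + 66·0.03 = 29.300 sabins.
Required A₂ = 0.161·198/0.49 = 65.057 sabins.
ΔA needed = 65.057 − 29.300 = 35.757 sabins.
Net gain per m²: Δα = 0.82 − 0.03 = 0.79.
Panel area = 35.757 / 0.79 = 45.3 m².

45.3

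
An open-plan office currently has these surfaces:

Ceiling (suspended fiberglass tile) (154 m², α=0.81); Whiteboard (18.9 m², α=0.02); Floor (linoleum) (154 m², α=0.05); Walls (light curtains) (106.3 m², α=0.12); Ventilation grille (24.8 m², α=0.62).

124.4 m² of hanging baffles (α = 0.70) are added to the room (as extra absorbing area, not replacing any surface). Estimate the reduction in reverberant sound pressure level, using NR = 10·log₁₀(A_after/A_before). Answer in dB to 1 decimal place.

Equivalent absorption area: A_before = 154*0.81 + 18.9*0.02 + 154*0.05 + 106.3*0.12 + 24.8*0.62 = 160.950 m².
Treatment contributes 124.4·0.70 = 87.080 sabins.
New total A_after = 248.030 sabins.
NR = 10·log₁₀(248.030/160.950) = 1.9 dB.

1.9 dB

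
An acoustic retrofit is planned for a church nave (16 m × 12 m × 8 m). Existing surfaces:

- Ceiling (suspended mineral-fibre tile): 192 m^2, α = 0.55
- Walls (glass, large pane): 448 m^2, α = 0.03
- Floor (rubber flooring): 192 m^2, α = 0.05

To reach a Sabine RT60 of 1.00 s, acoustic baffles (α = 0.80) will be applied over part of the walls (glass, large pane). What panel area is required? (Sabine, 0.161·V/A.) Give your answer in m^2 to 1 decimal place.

154.1

A₁ = Σ Sᵢαᵢ = 192·0.55 + 448·0.03 + 192·0.05 = 128.640 sabins.
Required A₂ = 0.161·1536/1.00 = 247.296 sabins.
Absorption to add: 247.296 − 128.640 = 118.656 sabins.
Net gain per m^2: Δα = 0.80 − 0.03 = 0.77.
Panel area = 118.656 / 0.77 = 154.1 m^2.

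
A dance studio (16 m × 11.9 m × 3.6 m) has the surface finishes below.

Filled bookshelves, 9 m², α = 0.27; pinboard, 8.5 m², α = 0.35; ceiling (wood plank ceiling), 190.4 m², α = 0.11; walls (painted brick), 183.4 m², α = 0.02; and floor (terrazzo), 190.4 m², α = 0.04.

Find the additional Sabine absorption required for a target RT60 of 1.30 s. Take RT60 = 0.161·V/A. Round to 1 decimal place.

Equivalent absorption area: A₁ = 9·0.27 + 8.5·0.35 + 190.4·0.11 + 183.4·0.02 + 190.4·0.04 = 37.633 m².
V = 685.44 m³. Required absorption A₂ = 0.161 × 685.44 / 1.30 = 84.889 sabins.
Additional absorption ΔA = 84.889 − 37.633 = 47.3 sabins.

47.3 sabins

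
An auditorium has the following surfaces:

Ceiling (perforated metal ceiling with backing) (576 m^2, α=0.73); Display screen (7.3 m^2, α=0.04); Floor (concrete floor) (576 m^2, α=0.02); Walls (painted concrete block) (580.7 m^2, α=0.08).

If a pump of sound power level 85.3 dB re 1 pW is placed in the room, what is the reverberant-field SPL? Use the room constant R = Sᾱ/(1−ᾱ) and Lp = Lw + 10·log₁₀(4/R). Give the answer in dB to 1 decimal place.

A = 478.748 sabins; S = 1740.0 m^2.
ᾱ = 478.748/1740.0 = 0.2751; R = Sᾱ/(1−ᾱ) = 478.748/(1−0.2751) = 660.433 m^2.
Lp = Lw + 10 log₁₀(4/R) = 85.3 -22.18 = 63.1 dB.

63.1 dB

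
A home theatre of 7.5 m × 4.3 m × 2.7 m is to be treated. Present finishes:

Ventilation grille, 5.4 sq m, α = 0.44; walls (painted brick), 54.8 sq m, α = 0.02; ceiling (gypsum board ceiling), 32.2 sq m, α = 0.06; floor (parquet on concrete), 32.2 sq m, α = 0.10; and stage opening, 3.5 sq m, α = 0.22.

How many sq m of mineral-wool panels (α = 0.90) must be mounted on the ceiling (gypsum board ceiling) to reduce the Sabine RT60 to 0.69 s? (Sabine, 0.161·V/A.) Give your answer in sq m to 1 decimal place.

Total absorption A₁ = 5.4·0.44 + 54.8·0.02 + 32.2·0.06 + 32.2·0.10 + 3.5·0.22
  = 2.376 + 1.096 + 1.932 + 3.220 + 0.770 = 9.394 sq m sabins.
Required A₂ = 0.161·87.075/0.69 = 20.318 sabins.
Absorption to add: 20.318 − 9.394 = 10.924 sabins.
Each sq m of panel replacing the ceiling (gypsum board ceiling) adds (0.90 − 0.06) = 0.84 sabins.
Panel area = 10.924 / 0.84 = 13.0 sq m.

13.0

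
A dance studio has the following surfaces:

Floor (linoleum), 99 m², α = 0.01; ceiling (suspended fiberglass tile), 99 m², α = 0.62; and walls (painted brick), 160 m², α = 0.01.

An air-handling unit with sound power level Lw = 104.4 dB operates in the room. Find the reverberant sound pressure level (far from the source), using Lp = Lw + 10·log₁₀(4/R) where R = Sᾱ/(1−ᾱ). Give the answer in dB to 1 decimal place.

91.5 dB

Σ(Sᵢαᵢ) = 99×0.01 + 99×0.62 + 160×0.01 = 63.970; total area S = 358.0 m².
ᾱ = 0.1787, so room constant R = A/(1−ᾱ) = 77.889 m².
Lp = 104.4 + 10·log₁₀(4/77.889) = 104.4 + (-12.89) = 91.5 dB.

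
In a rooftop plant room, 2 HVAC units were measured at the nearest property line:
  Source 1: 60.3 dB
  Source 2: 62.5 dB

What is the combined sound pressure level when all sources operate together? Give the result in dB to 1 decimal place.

Σ 10^(Lᵢ/10) = 2.85e+06.
L_total = 10·log₁₀(2.85e+06) = 64.5 dB.

64.5 dB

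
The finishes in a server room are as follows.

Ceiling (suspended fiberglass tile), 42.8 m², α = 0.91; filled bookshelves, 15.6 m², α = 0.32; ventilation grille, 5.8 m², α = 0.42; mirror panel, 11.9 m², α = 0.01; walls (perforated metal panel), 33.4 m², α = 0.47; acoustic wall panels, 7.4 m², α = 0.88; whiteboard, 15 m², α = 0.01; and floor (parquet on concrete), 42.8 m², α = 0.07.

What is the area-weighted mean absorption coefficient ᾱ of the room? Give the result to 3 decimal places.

Total surface area S = 174.7 m².
Weighted sum Σ Sα = 71.851.
ᾱ = 71.851 / 174.7 = 0.411.

0.411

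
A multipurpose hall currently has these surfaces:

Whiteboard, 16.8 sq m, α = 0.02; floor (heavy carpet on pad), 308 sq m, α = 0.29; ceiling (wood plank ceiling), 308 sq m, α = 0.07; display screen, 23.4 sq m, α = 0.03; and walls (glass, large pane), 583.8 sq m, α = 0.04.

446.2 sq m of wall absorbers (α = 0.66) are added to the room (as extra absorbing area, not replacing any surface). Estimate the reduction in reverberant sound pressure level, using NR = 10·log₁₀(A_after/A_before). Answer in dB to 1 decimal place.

Total absorption A_before = 16.8*0.02 + 308*0.29 + 308*0.07 + 23.4*0.03 + 583.8*0.04
  = 0.336 + 89.320 + 21.560 + 0.702 + 23.352 = 135.270 sq m sabins.
Treatment contributes 446.2·0.66 = 294.492 sabins.
A_after = 135.270 + 294.492 = 429.762 sabins.
NR = 10·log₁₀(429.762/135.270) = 5.0 dB.

5.0 dB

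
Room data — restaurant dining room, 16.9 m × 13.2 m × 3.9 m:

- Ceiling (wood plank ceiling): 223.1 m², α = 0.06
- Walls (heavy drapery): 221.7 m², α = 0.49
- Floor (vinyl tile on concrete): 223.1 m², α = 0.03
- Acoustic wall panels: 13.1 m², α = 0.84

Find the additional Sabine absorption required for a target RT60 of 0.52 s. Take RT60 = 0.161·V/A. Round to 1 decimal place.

129.7 sabins

A₁ = Σ Sᵢαᵢ = 223.1×0.06 + 221.7×0.49 + 223.1×0.03 + 13.1×0.84 = 139.716 sabins.
V = 870.012 m³. Required absorption A₂ = 0.161 × 870.012 / 0.52 = 269.369 sabins.
ΔA = A₂ − A₁ = 269.369 − 139.716 = 129.7 sabins.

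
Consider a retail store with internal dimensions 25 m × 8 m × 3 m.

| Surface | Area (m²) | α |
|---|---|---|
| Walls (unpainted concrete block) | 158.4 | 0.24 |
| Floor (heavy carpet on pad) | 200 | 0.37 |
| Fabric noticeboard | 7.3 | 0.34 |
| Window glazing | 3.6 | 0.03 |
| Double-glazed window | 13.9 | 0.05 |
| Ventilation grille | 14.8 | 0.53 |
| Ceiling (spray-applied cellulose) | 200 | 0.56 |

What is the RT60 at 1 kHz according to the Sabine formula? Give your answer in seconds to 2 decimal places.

0.41 seconds

Equivalent absorption area: A = 158.4·0.24 + 200·0.37 + 7.3·0.34 + 3.6·0.03 + 13.9·0.05 + 14.8·0.53 + 200·0.56 = 235.145 m².
Volume V = 25 × 8 × 3 = 600 m³.
RT60 = 0.161 · V / A = 0.161 × 600 / 235.145 = 0.41 s.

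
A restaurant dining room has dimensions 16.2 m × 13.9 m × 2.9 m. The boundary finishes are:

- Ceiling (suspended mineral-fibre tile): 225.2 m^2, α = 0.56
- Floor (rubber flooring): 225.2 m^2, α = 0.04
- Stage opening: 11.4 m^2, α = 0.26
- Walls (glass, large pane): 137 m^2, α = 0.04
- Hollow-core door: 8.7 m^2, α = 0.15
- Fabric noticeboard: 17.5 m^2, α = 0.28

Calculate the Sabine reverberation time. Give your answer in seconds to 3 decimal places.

Equivalent absorption area: A = 225.2*0.56 + 225.2*0.04 + 11.4*0.26 + 137*0.04 + 8.7*0.15 + 17.5*0.28 = 149.769 m^2.
Room volume: 653.022 m³.
T = 0.161 V/A = 0.161·653.022/149.769 = 0.702 s.

0.702 s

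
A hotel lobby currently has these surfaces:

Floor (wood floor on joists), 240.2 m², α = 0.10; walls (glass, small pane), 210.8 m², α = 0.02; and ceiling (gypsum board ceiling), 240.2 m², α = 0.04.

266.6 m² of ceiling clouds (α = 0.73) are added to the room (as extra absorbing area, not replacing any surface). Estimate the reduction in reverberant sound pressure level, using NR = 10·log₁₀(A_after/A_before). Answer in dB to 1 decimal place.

7.9 dB

Summing Sᵢαᵢ: 24.020 + 4.216 + 9.608 → A_before = 37.844 sabins.
Treatment contributes 266.6·0.73 = 194.618 sabins.
New total A_after = 232.462 sabins.
NR = 10·log₁₀(232.462/37.844) = 7.9 dB.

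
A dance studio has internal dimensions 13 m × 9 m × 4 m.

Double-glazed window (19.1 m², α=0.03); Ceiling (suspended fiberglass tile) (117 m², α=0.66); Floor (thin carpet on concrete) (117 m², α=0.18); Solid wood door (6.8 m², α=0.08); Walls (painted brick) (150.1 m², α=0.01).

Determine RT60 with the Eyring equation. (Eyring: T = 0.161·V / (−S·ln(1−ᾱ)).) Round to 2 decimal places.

S = Σ Sᵢ = 410.0 m².
Absorption A = 19.1·0.03 + 117·0.66 + 117·0.18 + 6.8·0.08 + 150.1·0.01 = 100.898 sabins.
Mean coefficient ᾱ = A/S = 0.2461.
Eyring denominator: −S ln(1−ᾱ) = 115.823.
V = 13 × 9 × 4 = 468 m³.
T = 0.161·V/[−S·ln(1−ᾱ)] = 0.161·468/115.823 = 0.65 s.

0.65 sec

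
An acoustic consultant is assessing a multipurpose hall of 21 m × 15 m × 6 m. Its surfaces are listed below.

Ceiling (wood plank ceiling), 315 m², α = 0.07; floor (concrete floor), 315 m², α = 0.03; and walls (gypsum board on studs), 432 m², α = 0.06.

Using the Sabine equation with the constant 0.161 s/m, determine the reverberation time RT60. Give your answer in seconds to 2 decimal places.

Summing Sᵢαᵢ: 22.050 + 9.450 + 25.920 → A = 57.420 sabins.
Volume V = 21 × 15 × 6 = 1890 m³.
RT60 = 0.161 · V / A = 0.161 × 1890 / 57.420 = 5.30 s.

5.30 sec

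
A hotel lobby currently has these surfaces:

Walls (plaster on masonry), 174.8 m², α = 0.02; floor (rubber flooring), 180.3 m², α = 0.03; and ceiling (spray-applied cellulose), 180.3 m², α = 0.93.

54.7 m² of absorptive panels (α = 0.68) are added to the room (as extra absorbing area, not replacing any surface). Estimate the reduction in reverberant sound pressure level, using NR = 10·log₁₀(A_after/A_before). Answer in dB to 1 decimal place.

0.8 dB

Total absorption A_before = 174.8·0.02 + 180.3·0.03 + 180.3·0.93
  = 3.496 + 5.409 + 167.679 = 176.584 m² sabins.
Treatment contributes 54.7·0.68 = 37.196 sabins.
A_after = 176.584 + 37.196 = 213.780 sabins.
Reduction = 10 log₁₀(A_after/A_before) = 10 log₁₀(1.2106) = 0.8 dB.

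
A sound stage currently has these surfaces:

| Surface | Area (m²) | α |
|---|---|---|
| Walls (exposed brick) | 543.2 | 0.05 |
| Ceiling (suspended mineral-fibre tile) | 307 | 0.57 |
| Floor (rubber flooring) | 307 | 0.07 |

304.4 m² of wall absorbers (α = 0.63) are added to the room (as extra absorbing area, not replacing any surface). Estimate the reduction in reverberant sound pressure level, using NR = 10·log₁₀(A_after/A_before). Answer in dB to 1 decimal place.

Equivalent absorption area: A_before = 543.2·0.05 + 307·0.57 + 307·0.07 = 223.640 m².
Treatment contributes 304.4·0.63 = 191.772 sabins.
New total A_after = 415.412 sabins.
NR = 10·log₁₀(415.412/223.640) = 2.7 dB.

2.7 dB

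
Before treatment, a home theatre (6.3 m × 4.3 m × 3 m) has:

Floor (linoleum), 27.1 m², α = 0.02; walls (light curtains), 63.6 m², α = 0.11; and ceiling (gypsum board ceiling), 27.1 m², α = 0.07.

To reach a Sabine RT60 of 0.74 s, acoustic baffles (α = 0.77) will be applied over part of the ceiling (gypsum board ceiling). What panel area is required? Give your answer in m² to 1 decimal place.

11.8

Summing Sᵢαᵢ: 0.542 + 6.996 + 1.897 → A₁ = 9.435 sabins.
V = 81.27 m³. Target absorption A₂ = 0.161 × 81.27 / 0.74 = 17.682 sabins.
Absorption to add: 17.682 − 9.435 = 8.247 sabins.
Each m² of panel replacing the ceiling (gypsum board ceiling) adds (0.77 − 0.07) = 0.70 sabins.
Area = ΔA/Δα = 8.247/0.70 = 11.8 m².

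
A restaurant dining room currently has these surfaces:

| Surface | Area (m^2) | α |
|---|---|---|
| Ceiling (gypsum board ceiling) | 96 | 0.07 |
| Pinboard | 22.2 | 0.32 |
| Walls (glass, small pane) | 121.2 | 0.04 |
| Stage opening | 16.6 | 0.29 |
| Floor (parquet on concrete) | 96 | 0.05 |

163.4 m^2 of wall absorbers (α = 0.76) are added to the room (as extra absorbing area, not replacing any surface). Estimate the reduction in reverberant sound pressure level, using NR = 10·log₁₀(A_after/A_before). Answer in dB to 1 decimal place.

7.3 dB

Total absorption A_before = 96·0.07 + 22.2·0.32 + 121.2·0.04 + 16.6·0.29 + 96·0.05
  = 6.720 + 7.104 + 4.848 + 4.814 + 4.800 = 28.286 m^2 sabins.
Treatment contributes 163.4·0.76 = 124.184 sabins.
A_after = 28.286 + 124.184 = 152.470 sabins.
NR = 10·log₁₀(152.470/28.286) = 7.3 dB.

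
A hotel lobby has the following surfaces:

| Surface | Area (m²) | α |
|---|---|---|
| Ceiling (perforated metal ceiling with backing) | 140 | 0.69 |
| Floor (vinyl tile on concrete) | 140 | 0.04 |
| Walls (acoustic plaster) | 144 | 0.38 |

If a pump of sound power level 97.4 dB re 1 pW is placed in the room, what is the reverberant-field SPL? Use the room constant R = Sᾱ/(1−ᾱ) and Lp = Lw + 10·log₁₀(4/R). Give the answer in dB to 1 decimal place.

79.5 dB

A = 156.920 sabins; S = 424.0 m².
ᾱ = 0.3701, so room constant R = A/(1−ᾱ) = 249.119 m².
Lp = 97.4 + 10·log₁₀(4/249.119) = 97.4 + (-17.94) = 79.5 dB.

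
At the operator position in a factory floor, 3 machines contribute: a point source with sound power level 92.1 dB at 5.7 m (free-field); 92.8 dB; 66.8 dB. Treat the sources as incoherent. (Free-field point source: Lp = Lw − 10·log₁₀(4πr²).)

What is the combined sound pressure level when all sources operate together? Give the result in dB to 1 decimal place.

92.8 dB

Source at 5.7 m: Lp = 92.1 − 10·log₁₀(4π·5.7²) = 92.1 − 10·log₁₀(408.281) = 66.0 dB.
Σ 10^(Lᵢ/10) = 1.914e+09.
Combined level = 10 log₁₀(1.914e+09) = 92.8 dB.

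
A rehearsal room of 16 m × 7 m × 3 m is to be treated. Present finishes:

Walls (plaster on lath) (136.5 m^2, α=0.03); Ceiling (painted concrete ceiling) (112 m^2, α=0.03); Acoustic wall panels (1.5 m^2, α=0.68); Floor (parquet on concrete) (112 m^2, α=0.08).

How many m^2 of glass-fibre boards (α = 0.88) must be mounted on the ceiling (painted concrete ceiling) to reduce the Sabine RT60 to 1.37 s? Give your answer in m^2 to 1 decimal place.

Summing Sᵢαᵢ: 4.095 + 3.360 + 1.020 + 8.960 → A₁ = 17.435 sabins.
V = 336 m³. Target absorption A₂ = 0.161 × 336 / 1.37 = 39.486 sabins.
ΔA needed = 39.486 − 17.435 = 22.051 sabins.
Each m^2 of panel replacing the ceiling (painted concrete ceiling) adds (0.88 − 0.03) = 0.85 sabins.
Area = ΔA/Δα = 22.051/0.85 = 25.9 m^2.

25.9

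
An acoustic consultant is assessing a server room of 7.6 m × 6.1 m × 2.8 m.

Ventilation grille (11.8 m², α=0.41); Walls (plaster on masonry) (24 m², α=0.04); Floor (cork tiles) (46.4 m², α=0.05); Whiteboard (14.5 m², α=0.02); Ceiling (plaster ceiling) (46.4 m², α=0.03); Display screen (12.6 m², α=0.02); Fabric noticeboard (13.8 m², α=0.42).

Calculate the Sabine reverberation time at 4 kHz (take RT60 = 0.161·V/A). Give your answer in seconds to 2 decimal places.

1.32 seconds

Summing Sᵢαᵢ: 4.838 + 0.960 + 2.320 + 0.290 + 1.392 + 0.252 + 5.796 → A = 15.848 sabins.
Room volume: 129.808 m³.
T = 0.161 V/A = 0.161·129.808/15.848 = 1.32 s.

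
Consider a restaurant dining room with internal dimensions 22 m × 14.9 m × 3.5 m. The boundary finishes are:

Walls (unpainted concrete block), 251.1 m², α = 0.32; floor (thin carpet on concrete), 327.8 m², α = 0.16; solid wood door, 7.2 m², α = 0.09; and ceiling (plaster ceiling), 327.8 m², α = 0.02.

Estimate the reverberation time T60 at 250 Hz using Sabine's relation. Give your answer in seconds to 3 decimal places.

A = Σ Sᵢαᵢ = 251.1×0.32 + 327.8×0.16 + 7.2×0.09 + 327.8×0.02 = 140.004 sabins.
Volume V = 22 × 14.9 × 3.5 = 1147.3 m³.
T = 0.161 V/A = 0.161·1147.3/140.004 = 1.319 s.

1.319 sec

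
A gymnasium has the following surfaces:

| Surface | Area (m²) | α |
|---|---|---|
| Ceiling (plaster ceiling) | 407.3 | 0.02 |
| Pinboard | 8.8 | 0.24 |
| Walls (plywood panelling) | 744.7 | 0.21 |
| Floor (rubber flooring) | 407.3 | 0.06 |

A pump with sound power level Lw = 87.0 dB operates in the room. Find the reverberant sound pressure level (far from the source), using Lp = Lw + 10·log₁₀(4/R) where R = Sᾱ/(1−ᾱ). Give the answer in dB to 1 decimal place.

Σ(Sᵢαᵢ) = 407.3×0.02 + 8.8×0.24 + 744.7×0.21 + 407.3×0.06 = 191.083; total area S = 1568.1 m².
ᾱ = 0.1219, so room constant R = A/(1−ᾱ) = 217.610 m².
Lp = 87.0 + 10·log₁₀(4/217.610) = 87.0 + (-17.36) = 69.6 dB.

69.6 dB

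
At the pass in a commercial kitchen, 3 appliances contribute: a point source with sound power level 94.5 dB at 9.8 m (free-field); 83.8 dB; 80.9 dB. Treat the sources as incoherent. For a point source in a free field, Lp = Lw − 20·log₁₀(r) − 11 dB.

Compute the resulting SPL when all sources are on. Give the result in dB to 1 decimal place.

Source at 9.8 m: Lp = 94.5 − 20·log₁₀(9.8) − 11 = 63.7 dB.
Sum in the linear (power) domain: Σ 10^(Lᵢ/10) = 10^(63.7/10) + 10^(83.8/10) + 10^(80.9/10) = 3.653e+08.
L_total = 10·log₁₀(3.653e+08) = 85.6 dB.

85.6 dB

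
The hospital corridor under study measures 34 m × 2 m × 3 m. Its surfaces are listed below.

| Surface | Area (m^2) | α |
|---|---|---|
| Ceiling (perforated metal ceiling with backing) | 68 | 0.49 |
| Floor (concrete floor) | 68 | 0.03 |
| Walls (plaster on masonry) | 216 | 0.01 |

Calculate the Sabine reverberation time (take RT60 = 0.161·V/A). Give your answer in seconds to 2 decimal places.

0.88 s

Summing Sᵢαᵢ: 33.320 + 2.040 + 2.160 → A = 37.520 sabins.
V = 34·2·3 = 204 m³.
Sabine: RT60 = 0.161 × 204 / 37.520 = 0.88 s.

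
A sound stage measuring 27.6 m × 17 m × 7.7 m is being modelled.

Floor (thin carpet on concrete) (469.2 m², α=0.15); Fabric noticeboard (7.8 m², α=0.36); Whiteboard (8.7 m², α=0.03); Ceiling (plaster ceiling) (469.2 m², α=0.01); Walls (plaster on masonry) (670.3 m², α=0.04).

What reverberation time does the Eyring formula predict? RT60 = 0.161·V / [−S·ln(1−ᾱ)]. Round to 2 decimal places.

5.36 s

S = Σ Sᵢ = 1625.2 m².
Σ(Sᵢαᵢ) = 469.2×0.15 + 7.8×0.36 + 8.7×0.03 + 469.2×0.01 + 670.3×0.04 = 104.953.
Mean coefficient ᾱ = A/S = 0.0646.
Eyring denominator: −S ln(1−ᾱ) = 108.533.
V = 27.6 × 17 × 7.7 = 3612.84 m³.
T = 0.161·V/[−S·ln(1−ᾱ)] = 0.161·3612.84/108.533 = 5.36 s.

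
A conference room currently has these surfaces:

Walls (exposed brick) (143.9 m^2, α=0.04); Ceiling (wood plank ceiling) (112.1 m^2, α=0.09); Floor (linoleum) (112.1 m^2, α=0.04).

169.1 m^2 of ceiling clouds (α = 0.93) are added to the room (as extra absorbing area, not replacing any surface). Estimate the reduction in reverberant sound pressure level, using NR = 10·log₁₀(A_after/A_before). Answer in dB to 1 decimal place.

9.4 dB

Equivalent absorption area: A_before = 143.9*0.04 + 112.1*0.09 + 112.1*0.04 = 20.329 m^2.
Added absorption = 169.1 × 0.93 = 157.263 sabins.
New total A_after = 177.592 sabins.
Reduction = 10 log₁₀(A_after/A_before) = 10 log₁₀(8.7359) = 9.4 dB.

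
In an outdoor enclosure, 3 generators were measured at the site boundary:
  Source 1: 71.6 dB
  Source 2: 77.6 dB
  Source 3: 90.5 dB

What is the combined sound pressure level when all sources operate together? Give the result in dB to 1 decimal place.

Sum in the linear (power) domain: Σ 10^(Lᵢ/10) = 10^(71.6/10) + 10^(77.6/10) + 10^(90.5/10) = 1.194e+09.
L_total = 10·log₁₀(1.194e+09) = 90.8 dB.

90.8 dB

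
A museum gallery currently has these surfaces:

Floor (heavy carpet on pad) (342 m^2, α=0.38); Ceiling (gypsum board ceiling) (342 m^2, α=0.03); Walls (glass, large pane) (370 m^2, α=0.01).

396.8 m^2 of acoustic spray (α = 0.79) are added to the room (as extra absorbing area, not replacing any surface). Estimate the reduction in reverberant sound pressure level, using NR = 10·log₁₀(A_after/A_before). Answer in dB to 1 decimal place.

Total absorption A_before = 342*0.38 + 342*0.03 + 370*0.01
  = 129.960 + 10.260 + 3.700 = 143.920 m^2 sabins.
Added absorption = 396.8 × 0.79 = 313.472 sabins.
A_after = 143.920 + 313.472 = 457.392 sabins.
Reduction = 10 log₁₀(A_after/A_before) = 10 log₁₀(3.1781) = 5.0 dB.

5.0 dB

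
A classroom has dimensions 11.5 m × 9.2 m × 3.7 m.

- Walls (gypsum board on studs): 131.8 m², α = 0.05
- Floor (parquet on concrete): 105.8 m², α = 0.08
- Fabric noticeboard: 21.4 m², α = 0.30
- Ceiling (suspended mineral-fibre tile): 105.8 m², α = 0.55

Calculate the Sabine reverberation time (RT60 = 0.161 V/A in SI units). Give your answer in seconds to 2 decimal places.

0.79 s

A = Σ Sᵢαᵢ = 131.8*0.05 + 105.8*0.08 + 21.4*0.30 + 105.8*0.55 = 79.664 sabins.
Volume V = 11.5 × 9.2 × 3.7 = 391.46 m³.
RT60 = 0.161 · V / A = 0.161 × 391.46 / 79.664 = 0.79 s.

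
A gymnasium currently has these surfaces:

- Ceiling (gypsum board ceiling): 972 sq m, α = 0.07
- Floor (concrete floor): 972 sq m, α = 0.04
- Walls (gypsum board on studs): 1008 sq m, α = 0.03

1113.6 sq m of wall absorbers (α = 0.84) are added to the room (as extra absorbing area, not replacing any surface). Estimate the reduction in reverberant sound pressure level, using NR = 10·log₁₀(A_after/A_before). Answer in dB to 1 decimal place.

Summing Sᵢαᵢ: 68.040 + 38.880 + 30.240 → A_before = 137.160 sabins.
Added absorption = 1113.6 × 0.84 = 935.424 sabins.
A_after = 137.160 + 935.424 = 1072.584 sabins.
Reduction = 10 log₁₀(A_after/A_before) = 10 log₁₀(7.8199) = 8.9 dB.

8.9 dB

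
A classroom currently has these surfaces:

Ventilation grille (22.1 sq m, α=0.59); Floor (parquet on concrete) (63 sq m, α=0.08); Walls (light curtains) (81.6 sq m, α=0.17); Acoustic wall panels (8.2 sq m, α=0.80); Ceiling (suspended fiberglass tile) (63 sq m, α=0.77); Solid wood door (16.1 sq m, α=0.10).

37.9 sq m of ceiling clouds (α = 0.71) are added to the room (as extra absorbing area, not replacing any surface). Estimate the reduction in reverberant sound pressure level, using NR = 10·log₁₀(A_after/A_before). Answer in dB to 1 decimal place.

A_before = Σ Sᵢαᵢ = 22.1·0.59 + 63·0.08 + 81.6·0.17 + 8.2·0.80 + 63·0.77 + 16.1·0.10 = 88.631 sabins.
Added absorption = 37.9 × 0.71 = 26.909 sabins.
New total A_after = 115.540 sabins.
NR = 10·log₁₀(115.540/88.631) = 1.2 dB.

1.2 dB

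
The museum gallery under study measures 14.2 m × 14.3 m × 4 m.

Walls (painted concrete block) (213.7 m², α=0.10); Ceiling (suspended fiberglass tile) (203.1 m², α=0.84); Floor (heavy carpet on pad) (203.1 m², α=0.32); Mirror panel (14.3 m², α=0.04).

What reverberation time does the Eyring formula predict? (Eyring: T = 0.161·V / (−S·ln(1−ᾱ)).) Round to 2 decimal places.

0.40 seconds

Total surface area S = 213.7 + 203.1 + 203.1 + 14.3 = 634.2 m².
Σ(Sᵢαᵢ) = 213.7·0.10 + 203.1·0.84 + 203.1·0.32 + 14.3·0.04 = 257.538.
ᾱ = 257.538 / 634.2 = 0.4061.
Eyring denominator: −S ln(1−ᾱ) = 330.446.
V = 14.2 × 14.3 × 4 = 812.24 m³.
RT60 = 0.161 × 812.24 / 330.446 = 0.40 s.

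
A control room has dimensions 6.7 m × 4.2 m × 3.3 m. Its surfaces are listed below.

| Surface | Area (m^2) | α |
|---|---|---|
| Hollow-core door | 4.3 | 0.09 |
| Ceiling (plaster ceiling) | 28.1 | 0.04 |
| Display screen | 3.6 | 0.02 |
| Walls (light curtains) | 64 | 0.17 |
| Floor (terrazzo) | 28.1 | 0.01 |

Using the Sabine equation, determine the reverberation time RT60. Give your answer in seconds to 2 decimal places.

1.17 s

Summing Sᵢαᵢ: 0.387 + 1.124 + 0.072 + 10.880 + 0.281 → A = 12.744 sabins.
Room volume: 92.862 m³.
RT60 = 0.161 · V / A = 0.161 × 92.862 / 12.744 = 1.17 s.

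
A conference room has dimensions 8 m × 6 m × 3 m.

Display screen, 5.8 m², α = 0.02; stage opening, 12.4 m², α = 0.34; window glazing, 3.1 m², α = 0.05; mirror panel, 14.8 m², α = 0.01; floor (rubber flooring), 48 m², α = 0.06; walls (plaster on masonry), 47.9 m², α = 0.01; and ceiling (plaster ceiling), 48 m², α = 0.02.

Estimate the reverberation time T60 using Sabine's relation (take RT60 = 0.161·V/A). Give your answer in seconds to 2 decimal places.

A = Σ Sᵢαᵢ = 5.8*0.02 + 12.4*0.34 + 3.1*0.05 + 14.8*0.01 + 48*0.06 + 47.9*0.01 + 48*0.02 = 8.954 sabins.
Room volume: 144 m³.
Sabine: RT60 = 0.161 × 144 / 8.954 = 2.59 s.

2.59 s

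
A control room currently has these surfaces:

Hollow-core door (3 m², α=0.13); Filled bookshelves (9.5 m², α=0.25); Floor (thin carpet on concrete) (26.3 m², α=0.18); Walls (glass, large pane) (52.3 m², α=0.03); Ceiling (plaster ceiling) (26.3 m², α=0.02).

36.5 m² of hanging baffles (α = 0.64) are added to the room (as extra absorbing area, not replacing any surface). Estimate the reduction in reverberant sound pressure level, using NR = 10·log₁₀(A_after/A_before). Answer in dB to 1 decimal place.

5.4 dB

A_before = Σ Sᵢαᵢ = 3*0.13 + 9.5*0.25 + 26.3*0.18 + 52.3*0.03 + 26.3*0.02 = 9.594 sabins.
Added absorption = 36.5 × 0.64 = 23.360 sabins.
A_after = 9.594 + 23.360 = 32.954 sabins.
NR = 10·log₁₀(32.954/9.594) = 5.4 dB.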